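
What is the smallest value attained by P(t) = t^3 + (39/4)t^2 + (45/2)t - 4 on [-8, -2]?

-72

P'(t) = 3t^2 + (39/2)t + 45/2, whose only zero in [-8, -2] is t = -5.
Candidates: P(-8) = -72; P(-5) = 9/4; P(-2) = -18.
So the minimum is P(-8) = -72.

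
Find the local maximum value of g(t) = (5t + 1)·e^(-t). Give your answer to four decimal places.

2.2466

g'(t) = 5·e^(-t) + (5t + 1)·(-1)·e^(-t) = (-5t + 4)·e^(-t). Since e^(-t) > 0, the only critical point is t = 4/5.
g''(4/5) has the same sign as -5 < 0, so this is a local maximum.
g(4/5) = (5)·e^(-4/5) ≈ 2.2466.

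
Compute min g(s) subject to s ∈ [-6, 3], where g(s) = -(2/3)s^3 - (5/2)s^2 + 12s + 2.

-130/3

The derivative is -2s^2 - 5s + 12, which vanishes at s = -4 and s = 3/2.
Compare values at every candidate in [-6, 3]: g(-6) = -16, g(-4) = -130/3, g(3/2) = 97/8, g(3) = -5/2.
Hence the absolute minimum is -130/3 at s = -4.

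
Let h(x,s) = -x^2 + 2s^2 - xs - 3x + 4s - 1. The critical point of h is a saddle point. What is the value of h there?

-19/9

∂h/∂x = -2x - s - 3 = 0 and ∂h/∂s = -x + 4s + 4 = 0, so (x, s) = (-8/9, -11/9).
The Hessian has h_{xx} = -2, h_{ss} = 4, h_{xs} = -1, giving D = -9 < 0, so the point is a saddle point.
h(-8/9, -11/9) = -19/9.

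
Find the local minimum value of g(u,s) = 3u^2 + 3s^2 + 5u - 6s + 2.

∂g/∂u = 6u + 5 = 0 and ∂g/∂s = 6s - 6 = 0, so (u, s) = (-5/6, 1).
The Hessian has g_{uu} = 6, g_{ss} = 6, g_{us} = 0, giving D = 36 > 0 with g_{uu} > 0, so the point is a local minimum.
g(-5/6, 1) = -37/12.

-37/12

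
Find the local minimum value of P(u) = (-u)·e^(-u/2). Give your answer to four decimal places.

-0.7358

Differentiating with the product rule gives P'(u) = ((1/2)u - 1)·e^(-u/2). Since e^(-u/2) > 0, the only critical point is u = 2.
P''(2) has the same sign as 1/2 > 0, so this is a local minimum.
P(2) = (-2)·e^(-1) ≈ -0.7358.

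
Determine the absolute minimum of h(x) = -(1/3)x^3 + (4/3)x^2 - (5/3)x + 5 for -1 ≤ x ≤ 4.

h'(x) = -x^2 + (8/3)x - 5/3, which vanishes at x = 1 and x = 5/3.
Candidates: h(-1) = 25/3; h(1) = 13/3; h(5/3) = 355/81; h(4) = -5/3.
The minimum over the interval is -5/3, attained at x = 4.

-5/3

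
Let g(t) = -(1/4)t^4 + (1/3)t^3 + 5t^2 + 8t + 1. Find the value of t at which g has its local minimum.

g'(t) = -t^3 + t^2 + 10t + 8 = 0 at t = -2, -1, 4.
g''(t) = -3t^2 + 2t + 10. g''(-2) = -6 < 0 ⇒ local maximum; g''(-1) = 5 > 0 ⇒ local minimum; g''(4) = -30 < 0 ⇒ local maximum.
The local minimum is g(-1) = -31/12.

-1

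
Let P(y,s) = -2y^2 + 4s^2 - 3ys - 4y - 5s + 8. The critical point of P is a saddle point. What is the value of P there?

402/41

∂P/∂y = -4y - 3s - 4 = 0 and ∂P/∂s = -3y + 8s - 5 = 0, so (y, s) = (-47/41, 8/41).
The Hessian has P_{yy} = -4, P_{ss} = 8, P_{ys} = -3, giving D = -41 < 0, so the point is a saddle point.
P(-47/41, 8/41) = 402/41.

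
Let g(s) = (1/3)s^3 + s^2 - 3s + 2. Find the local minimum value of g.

1/3

Critical points: g'(s) = s^2 + 2s - 3 vanishes at s = -3, 1.
g''(s) = 2s + 2. g''(-3) = -4 < 0 ⇒ local maximum; g''(1) = 4 > 0 ⇒ local minimum.
Thus g has its local minimum at s = 1, with value 1/3.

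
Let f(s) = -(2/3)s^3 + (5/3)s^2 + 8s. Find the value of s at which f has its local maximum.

3

Critical points: f'(s) = -2s^2 + (10/3)s + 8 vanishes at s = -4/3, 3.
Since f''(s) = -4s + 10/3, we get f''(-4/3) = 26/3 > 0 ⇒ local minimum; f''(3) = -26/3 < 0 ⇒ local maximum.
The local maximum is f(3) = 21.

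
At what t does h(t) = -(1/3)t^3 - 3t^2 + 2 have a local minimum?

-6

h'(t) = -t^2 - 6t = 0 at t = -6, 0.
Second-derivative test with h''(t) = -2t - 6: h''(-6) = 6 > 0 ⇒ local minimum; h''(0) = -6 < 0 ⇒ local maximum.
Thus h has its local minimum at t = -6, with value -34.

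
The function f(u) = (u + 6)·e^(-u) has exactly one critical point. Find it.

f'(u) = 1·e^(-u) + (u + 6)·(-1)·e^(-u) = (-u - 5)·e^(-u). Since e^(-u) > 0, the only critical point is u = -5.
f''(-5) has the same sign as -1 < 0, so this is a local maximum.
f(-5) = (1)·e^(5) ≈ 148.4132.

-5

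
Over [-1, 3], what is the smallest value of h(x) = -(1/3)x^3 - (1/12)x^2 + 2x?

The derivative is -x^2 - (1/6)x + 2, whose only zero in [-1, 3] is x = 4/3.
Candidates: h(-1) = -7/4, h(4/3) = 140/81, h(3) = -15/4.
The minimum over the interval is -15/4, attained at x = 3.

-15/4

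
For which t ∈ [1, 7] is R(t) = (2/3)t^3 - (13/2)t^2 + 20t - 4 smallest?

1

The derivative is 2t^2 - 13t + 20, which vanishes at t = 5/2 and t = 4.
Candidates: R(1) = 61/6, R(5/2) = 379/24, R(4) = 44/3, R(7) = 277/6.
So the minimum is R(1) = 61/6.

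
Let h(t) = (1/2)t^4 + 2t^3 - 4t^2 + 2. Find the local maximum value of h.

h'(t) = 2t^3 + 6t^2 - 8t. Setting h'(t) = 0 gives t ∈ {-4, 0, 1}.
Second-derivative test with h''(t) = 6t^2 + 12t - 8: h''(-4) = 40 > 0 ⇒ local minimum; h''(0) = -8 < 0 ⇒ local maximum; h''(1) = 10 > 0 ⇒ local minimum.
So the local maximum value is h(0) = 2.

2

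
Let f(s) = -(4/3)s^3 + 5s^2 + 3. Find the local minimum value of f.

Critical points: f'(s) = -4s^2 + 10s vanishes at s = 0, 5/2.
Since f''(s) = -8s + 10, we get f''(0) = 10 > 0 ⇒ local minimum; f''(5/2) = -10 < 0 ⇒ local maximum.
Thus f has its local minimum at s = 0, with value 3.

3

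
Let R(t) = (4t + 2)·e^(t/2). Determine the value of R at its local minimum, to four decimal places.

-2.2920

Differentiating with the product rule gives R'(t) = (2t + 5)·e^(t/2). Since e^(t/2) > 0, the only critical point is t = -5/2.
R''(-5/2) has the same sign as 2 > 0, so this is a local minimum.
R(-5/2) = (-8)·e^(-5/4) ≈ -2.2920.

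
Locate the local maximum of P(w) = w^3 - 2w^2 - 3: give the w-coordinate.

0

Critical points: P'(w) = 3w^2 - 4w vanishes at w = 0, 4/3.
P''(w) = 6w - 4. P''(0) = -4 < 0 ⇒ local maximum; P''(4/3) = 4 > 0 ⇒ local minimum.
So the local maximum value is P(0) = -3.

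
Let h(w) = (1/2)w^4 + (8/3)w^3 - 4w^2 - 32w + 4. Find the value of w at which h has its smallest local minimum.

Critical points: h'(w) = 2w^3 + 8w^2 - 8w - 32 vanishes at w = -4, -2, 2.
h''(w) = 6w^2 + 16w - 8. h''(-4) = 24 > 0 ⇒ local minimum; h''(-2) = -16 < 0 ⇒ local maximum; h''(2) = 48 > 0 ⇒ local minimum.
Thus h has its smallest local minimum at w = 2, with value -140/3.

2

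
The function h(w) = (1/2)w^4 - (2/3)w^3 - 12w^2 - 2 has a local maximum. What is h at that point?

h'(w) = 2w^3 - 2w^2 - 24w. Setting h'(w) = 0 gives w ∈ {-3, 0, 4}.
Since h''(w) = 6w^2 - 4w - 24, we get h''(-3) = 42 > 0 ⇒ local minimum; h''(0) = -24 < 0 ⇒ local maximum; h''(4) = 56 > 0 ⇒ local minimum.
So the local maximum value is h(0) = -2.

-2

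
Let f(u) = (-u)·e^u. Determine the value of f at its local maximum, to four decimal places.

Differentiating with the product rule gives f'(u) = (-u - 1)·e^u. Since e^u > 0, the only critical point is u = -1.
f''(-1) has the same sign as -1 < 0, so this is a local maximum.
f(-1) = (1)·e^(-1) ≈ 0.3679.

0.3679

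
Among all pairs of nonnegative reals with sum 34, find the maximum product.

With x + y = 34, the product is P(x) = x(34 − x).
P'(x) = 34 − 2x = 0 gives x = 17; P'' = −2 < 0, so this is the maximum.
P = 17·17 = 289.

289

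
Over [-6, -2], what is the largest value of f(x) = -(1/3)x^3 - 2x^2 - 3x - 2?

The derivative is -x^2 - 4x - 3, whose only zero in [-6, -2] is x = -3.
Compare values at every candidate in [-6, -2]: f(-6) = 16,  f(-3) = -2,  f(-2) = -4/3.
So the maximum is f(-6) = 16.

16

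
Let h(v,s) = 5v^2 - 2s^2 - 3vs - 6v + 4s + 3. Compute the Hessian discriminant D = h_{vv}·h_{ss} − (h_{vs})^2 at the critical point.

∂h/∂v = 10v - 3s - 6 = 0 and ∂h/∂s = -3v - 4s + 4 = 0, so (v, s) = (36/49, 22/49).
The Hessian has h_{vv} = 10, h_{ss} = -4, h_{vs} = -3, giving D = -49 < 0, so the point is a saddle point.
D = (10)·(-4) − (-3)^2 = -49.

-49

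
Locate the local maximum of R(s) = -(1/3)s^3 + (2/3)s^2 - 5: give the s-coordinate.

R'(s) = -s^2 + (4/3)s = 0 at s = 0, 4/3.
Second-derivative test with R''(s) = -2s + 4/3: R''(0) = 4/3 > 0 ⇒ local minimum; R''(4/3) = -4/3 < 0 ⇒ local maximum.
Thus R has its local maximum at s = 4/3, with value -373/81.

4/3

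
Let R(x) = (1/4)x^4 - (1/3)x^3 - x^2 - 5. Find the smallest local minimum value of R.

R'(x) = x^3 - x^2 - 2x = 0 at x = -1, 0, 2.
Second-derivative test with R''(x) = 3x^2 - 2x - 2: R''(-1) = 3 > 0 ⇒ local minimum; R''(0) = -2 < 0 ⇒ local maximum; R''(2) = 6 > 0 ⇒ local minimum.
The smallest local minimum is R(2) = -23/3.

-23/3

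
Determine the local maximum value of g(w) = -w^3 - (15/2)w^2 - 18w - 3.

11

g'(w) = -3w^2 - 15w - 18. Setting g'(w) = 0 gives w ∈ {-3, -2}.
Since g''(w) = -6w - 15, we get g''(-3) = 3 > 0 ⇒ local minimum; g''(-2) = -3 < 0 ⇒ local maximum.
The local maximum is g(-2) = 11.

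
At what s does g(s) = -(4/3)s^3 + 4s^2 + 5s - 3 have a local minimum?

-1/2

Critical points: g'(s) = -4s^2 + 8s + 5 vanishes at s = -1/2, 5/2.
Second-derivative test with g''(s) = -8s + 8: g''(-1/2) = 12 > 0 ⇒ local minimum; g''(5/2) = -12 < 0 ⇒ local maximum.
The local minimum is g(-1/2) = -13/3.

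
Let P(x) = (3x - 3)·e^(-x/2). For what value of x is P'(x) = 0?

By the product rule, P'(x) = (-(3/2)x + 9/2)·e^(-x/2). Since e^(-x/2) > 0, the only critical point is x = 3.
P''(3) has the same sign as -3/2 < 0, so this is a local maximum.
P(3) = (6)·e^(-3/2) ≈ 1.3388.

3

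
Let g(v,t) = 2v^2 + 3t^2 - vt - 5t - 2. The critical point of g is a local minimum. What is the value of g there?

∂g/∂v = 4v - t = 0 and ∂g/∂t = -v + 6t - 5 = 0, so (v, t) = (5/23, 20/23).
The Hessian has g_{vv} = 4, g_{tt} = 6, g_{vt} = -1, giving D = 23 > 0 with g_{vv} > 0, so the point is a local minimum.
g(5/23, 20/23) = -96/23.

-96/23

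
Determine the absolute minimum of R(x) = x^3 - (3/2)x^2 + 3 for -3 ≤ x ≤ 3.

-75/2

Differentiating, R'(x) = 3x^2 - 3x; which vanishes at x = 0 and x = 1.
Candidates: R(-3) = -75/2, R(0) = 3, R(1) = 5/2, R(3) = 33/2.
Hence the absolute minimum is -75/2 at x = -3.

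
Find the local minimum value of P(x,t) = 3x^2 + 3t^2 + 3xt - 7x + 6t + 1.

∂P/∂x = 6x + 3t - 7 = 0 and ∂P/∂t = 3x + 6t + 6 = 0, so (x, t) = (20/9, -19/9).
The Hessian has P_{xx} = 6, P_{tt} = 6, P_{xt} = 3, giving D = 27 > 0 with P_{xx} > 0, so the point is a local minimum.
P(20/9, -19/9) = -118/9.

-118/9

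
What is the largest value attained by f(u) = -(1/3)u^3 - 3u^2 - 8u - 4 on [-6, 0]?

8

f'(u) = -u^2 - 6u - 8, which vanishes at u = -4 and u = -2.
Candidates: f(-6) = 8, f(-4) = 4/3, f(-2) = 8/3, f(0) = -4.
Hence the absolute maximum is 8 at u = -6.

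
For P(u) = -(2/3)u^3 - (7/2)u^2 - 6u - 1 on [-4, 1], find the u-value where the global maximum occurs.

-4

Differentiating, P'(u) = -2u^2 - 7u - 6; which vanishes at u = -2 and u = -3/2.
Compare values at every candidate in [-4, 1]: P(-4) = 29/3; P(-2) = 7/3; P(-3/2) = 19/8; P(1) = -67/6.
The maximum over the interval is 29/3, attained at u = -4.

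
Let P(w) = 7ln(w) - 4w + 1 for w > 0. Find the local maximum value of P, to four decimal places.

P'(w) = 7/w − 4 = 0 gives w = 7/4.
P''(w) = -7/w², which is negative for w > 0, so this is a local maximum.
P(7/4) = 7·ln(7/4) - 7 + 1 ≈ -2.0827.

-2.0827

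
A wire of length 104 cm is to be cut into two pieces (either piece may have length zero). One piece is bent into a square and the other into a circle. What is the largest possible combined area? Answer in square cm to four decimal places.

Let x be the length used for the square. Square side x/4; circle radius (104−x)/(2π).
A(x) = (x/4)² + π·((104−x)/(2π))² = x²/16 + (104−x)²/(4π) for 0 ≤ x ≤ 104. A'(x) = x/8 − (104−x)/(2π) = 0 gives x = 4·104/(π+4) ≈ 58.2503.
A'' > 0, so the interior critical point is a minimum; the maximum is at an endpoint. A(0) = 860.7099 and A(104) = 676.0000, so the largest area is 860.7099.

860.7099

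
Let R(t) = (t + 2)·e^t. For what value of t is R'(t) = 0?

-3

Differentiating with the product rule gives R'(t) = (t + 3)·e^t. Since e^t > 0, the only critical point is t = -3.
R''(-3) has the same sign as 1 > 0, so this is a local minimum.
R(-3) = (-1)·e^(-3) ≈ -0.0498.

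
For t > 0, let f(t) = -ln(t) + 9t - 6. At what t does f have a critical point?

1/9

f'(t) = -1/t + 9 = 0 gives t = 1/9.
f''(t) = 1/t², which is positive for t > 0, so this is a local minimum.
f(1/9) = -1·ln(1/9) + 1 - 6 ≈ -2.8028.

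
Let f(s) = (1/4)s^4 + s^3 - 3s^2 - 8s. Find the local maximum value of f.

Critical points: f'(s) = s^3 + 3s^2 - 6s - 8 vanishes at s = -4, -1, 2.
Since f''(s) = 3s^2 + 6s - 6, we get f''(-4) = 18 > 0 ⇒ local minimum; f''(-1) = -9 < 0 ⇒ local maximum; f''(2) = 18 > 0 ⇒ local minimum.
So the local maximum value is f(-1) = 17/4.

17/4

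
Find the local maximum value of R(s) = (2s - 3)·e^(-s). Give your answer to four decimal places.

0.1642

R'(s) = 2·e^(-s) + (2s - 3)·(-1)·e^(-s) = (-2s + 5)·e^(-s). Since e^(-s) > 0, the only critical point is s = 5/2.
R''(5/2) has the same sign as -2 < 0, so this is a local maximum.
R(5/2) = (2)·e^(-5/2) ≈ 0.1642.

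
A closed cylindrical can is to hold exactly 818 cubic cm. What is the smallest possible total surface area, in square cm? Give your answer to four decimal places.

484.1910

With radius r and height h, πr²h = 818 so h = 818/(πr²), and S(r) = 2πr² + 2πrh = 2πr² + 2·818/r.
S'(r) = 4πr − 2·818/r² = 0 ⇒ r³ = 818/(2π), so r ≈ 5.0682 and h = 2r ≈ 10.1365.
S''(r) = 4π + 4·818/r³ > 0, so this is the minimum; S ≈ 484.1910.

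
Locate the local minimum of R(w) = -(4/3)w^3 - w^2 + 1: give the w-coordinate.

-1/2

Critical points: R'(w) = -4w^2 - 2w vanishes at w = -1/2, 0.
Second-derivative test with R''(w) = -8w - 2: R''(-1/2) = 2 > 0 ⇒ local minimum; R''(0) = -2 < 0 ⇒ local maximum.
So the local minimum value is R(-1/2) = 11/12.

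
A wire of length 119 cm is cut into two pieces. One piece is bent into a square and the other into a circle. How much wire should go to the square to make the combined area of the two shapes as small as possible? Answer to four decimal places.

Let x be the length used for the square. Square side x/4; circle radius (119−x)/(2π).
A(x) = (x/4)² + π·((119−x)/(2π))² = x²/16 + (119−x)²/(4π) for 0 ≤ x ≤ 119. A'(x) = x/8 − (119−x)/(2π) = 0 gives x = 4·119/(π+4) ≈ 66.6518.
A'' = 1/8 + 1/(2π) > 0, so this gives the minimum combined area; x ≈ 66.6518 cm to the square.

66.6518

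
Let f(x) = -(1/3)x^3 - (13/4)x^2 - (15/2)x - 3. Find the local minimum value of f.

Critical points: f'(x) = -x^2 - (13/2)x - 15/2 vanishes at x = -5, -3/2.
f''(x) = -2x - 13/2. f''(-5) = 7/2 > 0 ⇒ local minimum; f''(-3/2) = -7/2 < 0 ⇒ local maximum.
So the local minimum value is f(-5) = -61/12.

-61/12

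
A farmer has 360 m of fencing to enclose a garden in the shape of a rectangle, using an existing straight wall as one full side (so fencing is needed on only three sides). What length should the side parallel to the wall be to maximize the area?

180

Let the sides perpendicular to the wall have length x and the parallel side y, so 2x + y = 360 and the area is A = xy = x(360 − 2x).
A'(x) = 360 − 4x = 0 gives x = 90, and A''(x) = −4 < 0 confirms a maximum.
Then y = 360 − 2·90 = 180 and A = 16200.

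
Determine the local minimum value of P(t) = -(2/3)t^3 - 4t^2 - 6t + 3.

P'(t) = -2t^2 - 8t - 6. Setting P'(t) = 0 gives t ∈ {-3, -1}.
Second-derivative test with P''(t) = -4t - 8: P''(-3) = 4 > 0 ⇒ local minimum; P''(-1) = -4 < 0 ⇒ local maximum.
The local minimum is P(-3) = 3.

3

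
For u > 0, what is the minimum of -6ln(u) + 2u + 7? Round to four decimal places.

6.4083

g'(u) = -6/u + 2 = 0 gives u = 3.
g''(u) = 6/u², which is positive for u > 0, so this is a local minimum.
g(3) = -6·ln(3) + 6 + 7 ≈ 6.4083.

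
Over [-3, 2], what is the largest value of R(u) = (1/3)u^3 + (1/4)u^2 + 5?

26/3

Differentiating, R'(u) = u^2 + (1/2)u; which vanishes at u = -1/2 and u = 0.
Compare values at every candidate in [-3, 2]: R(-3) = -7/4,  R(-1/2) = 241/48,  R(0) = 5,  R(2) = 26/3.
Hence the absolute maximum is 26/3 at u = 2.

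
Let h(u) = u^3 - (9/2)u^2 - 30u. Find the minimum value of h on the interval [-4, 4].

-128

The derivative is 3u^2 - 9u - 30, whose only zero in [-4, 4] is u = -2.
Compare values at every candidate in [-4, 4]: h(-4) = -16,  h(-2) = 34,  h(4) = -128.
So the minimum is h(4) = -128.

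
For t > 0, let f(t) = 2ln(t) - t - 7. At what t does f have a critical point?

f'(t) = 2/t − 1 = 0 gives t = 2.
f''(t) = -2/t², which is negative for t > 0, so this is a local maximum.
f(2) = 2·ln(2) - 2 - 7 ≈ -7.6137.

2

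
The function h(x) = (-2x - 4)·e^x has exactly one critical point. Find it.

-3

Differentiating with the product rule gives h'(x) = (-2x - 6)·e^x. Since e^x > 0, the only critical point is x = -3.
h''(-3) has the same sign as -2 < 0, so this is a local maximum.
h(-3) = (2)·e^(-3) ≈ 0.0996.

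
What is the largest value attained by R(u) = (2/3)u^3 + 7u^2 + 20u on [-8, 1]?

83/3

R'(u) = 2u^2 + 14u + 20, which vanishes at u = -5 and u = -2.
Compare values at every candidate in [-8, 1]: R(-8) = -160/3,  R(-5) = -25/3,  R(-2) = -52/3,  R(1) = 83/3.
Hence the absolute maximum is 83/3 at u = 1.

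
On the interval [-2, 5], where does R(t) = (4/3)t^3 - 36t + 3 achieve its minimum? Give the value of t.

R'(t) = 4t^2 - 36, whose only zero in [-2, 5] is t = 3.
Candidates: R(-2) = 193/3, R(3) = -69, R(5) = -31/3.
Hence the absolute minimum is -69 at t = 3.

3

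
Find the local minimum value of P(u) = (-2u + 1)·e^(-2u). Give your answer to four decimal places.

By the product rule, P'(u) = (4u - 4)·e^(-2u). Since e^(-2u) > 0, the only critical point is u = 1.
P''(1) has the same sign as 4 > 0, so this is a local minimum.
P(1) = (-1)·e^(-2) ≈ -0.1353.

-0.1353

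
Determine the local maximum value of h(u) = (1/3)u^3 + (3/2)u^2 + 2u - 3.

Critical points: h'(u) = u^2 + 3u + 2 vanishes at u = -2, -1.
h''(u) = 2u + 3. h''(-2) = -1 < 0 ⇒ local maximum; h''(-1) = 1 > 0 ⇒ local minimum.
So the local maximum value is h(-2) = -11/3.

-11/3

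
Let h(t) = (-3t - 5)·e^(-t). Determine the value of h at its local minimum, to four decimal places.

-5.8432

h'(t) = (-3)·e^(-t) + (-3t - 5)·(-1)·e^(-t) = (3t + 2)·e^(-t). Since e^(-t) > 0, the only critical point is t = -2/3.
h''(-2/3) has the same sign as 3 > 0, so this is a local minimum.
h(-2/3) = (-3)·e^(2/3) ≈ -5.8432.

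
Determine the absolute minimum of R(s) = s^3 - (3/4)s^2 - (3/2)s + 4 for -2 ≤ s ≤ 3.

-4

Differentiating, R'(s) = 3s^2 - (3/2)s - 3/2; which vanishes at s = -1/2 and s = 1.
Candidates: R(-2) = -4,  R(-1/2) = 71/16,  R(1) = 11/4,  R(3) = 79/4.
Hence the absolute minimum is -4 at s = -2.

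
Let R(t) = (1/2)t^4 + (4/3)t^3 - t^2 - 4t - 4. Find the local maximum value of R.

-11/6

Critical points: R'(t) = 2t^3 + 4t^2 - 2t - 4 vanishes at t = -2, -1, 1.
R''(t) = 6t^2 + 8t - 2. R''(-2) = 6 > 0 ⇒ local minimum; R''(-1) = -4 < 0 ⇒ local maximum; R''(1) = 12 > 0 ⇒ local minimum.
The local maximum is R(-1) = -11/6.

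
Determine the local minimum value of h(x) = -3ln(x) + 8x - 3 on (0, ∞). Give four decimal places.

2.9425

h'(x) = -3/x + 8 = 0 gives x = 3/8.
h''(x) = 3/x², which is positive for x > 0, so this is a local minimum.
h(3/8) = -3·ln(3/8) + 3 - 3 ≈ 2.9425.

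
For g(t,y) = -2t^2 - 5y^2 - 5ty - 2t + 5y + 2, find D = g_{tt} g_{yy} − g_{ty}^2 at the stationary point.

∂g/∂t = -4t - 5y - 2 = 0 and ∂g/∂y = -5t - 10y + 5 = 0, so (t, y) = (-3, 2).
The Hessian has g_{tt} = -4, g_{yy} = -10, g_{ty} = -5, giving D = 15 > 0 with g_{tt} < 0, so the point is a local maximum.
D = (-4)·(-10) − (-5)^2 = 15.

15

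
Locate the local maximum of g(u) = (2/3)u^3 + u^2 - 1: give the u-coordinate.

-1

g'(u) = 2u^2 + 2u. Setting g'(u) = 0 gives u ∈ {-1, 0}.
Second-derivative test with g''(u) = 4u + 2: g''(-1) = -2 < 0 ⇒ local maximum; g''(0) = 2 > 0 ⇒ local minimum.
The local maximum is g(-1) = -2/3.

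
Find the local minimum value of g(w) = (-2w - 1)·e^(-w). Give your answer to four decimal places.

Differentiating with the product rule gives g'(w) = (2w - 1)·e^(-w). Since e^(-w) > 0, the only critical point is w = 1/2.
g''(1/2) has the same sign as 2 > 0, so this is a local minimum.
g(1/2) = (-2)·e^(-1/2) ≈ -1.2131.

-1.2131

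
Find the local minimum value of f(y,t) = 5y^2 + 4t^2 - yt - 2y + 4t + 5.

307/79

∂f/∂y = 10y - t - 2 = 0 and ∂f/∂t = -y + 8t + 4 = 0, so (y, t) = (12/79, -38/79).
The Hessian has f_{yy} = 10, f_{tt} = 8, f_{yt} = -1, giving D = 79 > 0 with f_{yy} > 0, so the point is a local minimum.
f(12/79, -38/79) = 307/79.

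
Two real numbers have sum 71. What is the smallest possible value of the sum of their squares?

5041/2

With a + b = 71, a^2 + b^2 = a^2 + (71 − a)^2.
The derivative 2a − 2(71 − a) = 4a − 142 vanishes at a = 71/2; second derivative 4 > 0, a minimum.
The minimum is 2·(71/2)^2 = 5041/2.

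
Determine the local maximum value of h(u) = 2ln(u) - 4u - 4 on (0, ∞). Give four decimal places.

-7.3863

h'(u) = 2/u − 4 = 0 gives u = 1/2.
h''(u) = -2/u², which is negative for u > 0, so this is a local maximum.
h(1/2) = 2·ln(1/2) - 2 - 4 ≈ -7.3863.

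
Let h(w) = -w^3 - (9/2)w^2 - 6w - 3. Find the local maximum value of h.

Critical points: h'(w) = -3w^2 - 9w - 6 vanishes at w = -2, -1.
h''(w) = -6w - 9. h''(-2) = 3 > 0 ⇒ local minimum; h''(-1) = -3 < 0 ⇒ local maximum.
Thus h has its local maximum at w = -1, with value -1/2.

-1/2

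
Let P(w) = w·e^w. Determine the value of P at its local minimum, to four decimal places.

-0.3679

By the product rule, P'(w) = (w + 1)·e^w. Since e^w > 0, the only critical point is w = -1.
P''(-1) has the same sign as 1 > 0, so this is a local minimum.
P(-1) = (-1)·e^(-1) ≈ -0.3679.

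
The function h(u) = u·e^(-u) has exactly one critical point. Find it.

h'(u) = 1·e^(-u) + (u)·(-1)·e^(-u) = (-u + 1)·e^(-u). Since e^(-u) > 0, the only critical point is u = 1.
h''(1) has the same sign as -1 < 0, so this is a local maximum.
h(1) = (1)·e^(-1) ≈ 0.3679.

1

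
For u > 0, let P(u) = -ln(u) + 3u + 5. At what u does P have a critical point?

1/3

P'(u) = -1/u + 3 = 0 gives u = 1/3.
P''(u) = 1/u², which is positive for u > 0, so this is a local minimum.
P(1/3) = -1·ln(1/3) + 1 + 5 ≈ 7.0986.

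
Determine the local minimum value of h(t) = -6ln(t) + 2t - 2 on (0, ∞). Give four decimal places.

h'(t) = -6/t + 2 = 0 gives t = 3.
h''(t) = 6/t², which is positive for t > 0, so this is a local minimum.
h(3) = -6·ln(3) + 6 - 2 ≈ -2.5917.

-2.5917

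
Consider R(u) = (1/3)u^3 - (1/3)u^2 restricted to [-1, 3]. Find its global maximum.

The derivative is u^2 - (2/3)u, which vanishes at u = 0 and u = 2/3.
Evaluating at the critical points and endpoints: R(-1) = -2/3,  R(0) = 0,  R(2/3) = -4/81,  R(3) = 6.
So the maximum is R(3) = 6.

6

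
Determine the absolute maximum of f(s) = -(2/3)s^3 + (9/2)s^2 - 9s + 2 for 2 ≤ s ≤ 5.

-5/2

f'(s) = -2s^2 + 9s - 9, whose only zero in [2, 5] is s = 3.
Evaluating at the critical points and endpoints: f(2) = -10/3; f(3) = -5/2; f(5) = -83/6.
So the maximum is f(3) = -5/2.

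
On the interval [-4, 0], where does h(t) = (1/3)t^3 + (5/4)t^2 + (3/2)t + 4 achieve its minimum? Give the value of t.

h'(t) = t^2 + (5/2)t + 3/2, which vanishes at t = -3/2 and t = -1.
Candidates: h(-4) = -10/3, h(-3/2) = 55/16, h(-1) = 41/12, h(0) = 4.
Hence the absolute minimum is -10/3 at t = -4.

-4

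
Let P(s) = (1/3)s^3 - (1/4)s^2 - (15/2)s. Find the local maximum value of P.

575/48

P'(s) = s^2 - (1/2)s - 15/2 = 0 at s = -5/2, 3.
P''(s) = 2s - 1/2. P''(-5/2) = -11/2 < 0 ⇒ local maximum; P''(3) = 11/2 > 0 ⇒ local minimum.
Thus P has its local maximum at s = -5/2, with value 575/48.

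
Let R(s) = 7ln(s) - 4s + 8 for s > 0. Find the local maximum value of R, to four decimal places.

R'(s) = 7/s − 4 = 0 gives s = 7/4.
R''(s) = -7/s², which is negative for s > 0, so this is a local maximum.
R(7/4) = 7·ln(7/4) - 7 + 8 ≈ 4.9173.

4.9173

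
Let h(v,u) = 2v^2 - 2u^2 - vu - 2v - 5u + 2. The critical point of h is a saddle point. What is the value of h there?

∂h/∂v = 4v - u - 2 = 0 and ∂h/∂u = -v - 4u - 5 = 0, so (v, u) = (3/17, -22/17).
The Hessian has h_{vv} = 4, h_{uu} = -4, h_{vu} = -1, giving D = -17 < 0, so the point is a saddle point.
h(3/17, -22/17) = 86/17.

86/17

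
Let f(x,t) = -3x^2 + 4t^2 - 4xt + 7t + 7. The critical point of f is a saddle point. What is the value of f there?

∂f/∂x = -6x - 4t = 0 and ∂f/∂t = -4x + 8t + 7 = 0, so (x, t) = (7/16, -21/32).
The Hessian has f_{xx} = -6, f_{tt} = 8, f_{xt} = -4, giving D = -64 < 0, so the point is a saddle point.
f(7/16, -21/32) = 301/64.

301/64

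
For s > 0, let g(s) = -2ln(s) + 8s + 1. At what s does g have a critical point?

1/4

g'(s) = -2/s + 8 = 0 gives s = 1/4.
g''(s) = 2/s², which is positive for s > 0, so this is a local minimum.
g(1/4) = -2·ln(1/4) + 2 + 1 ≈ 5.7726.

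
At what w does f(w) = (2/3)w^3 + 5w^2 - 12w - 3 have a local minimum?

1

Critical points: f'(w) = 2w^2 + 10w - 12 vanishes at w = -6, 1.
Second-derivative test with f''(w) = 4w + 10: f''(-6) = -14 < 0 ⇒ local maximum; f''(1) = 14 > 0 ⇒ local minimum.
The local minimum is f(1) = -28/3.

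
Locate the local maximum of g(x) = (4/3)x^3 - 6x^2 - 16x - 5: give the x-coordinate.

-1

g'(x) = 4x^2 - 12x - 16. Setting g'(x) = 0 gives x ∈ {-1, 4}.
g''(x) = 8x - 12. g''(-1) = -20 < 0 ⇒ local maximum; g''(4) = 20 > 0 ⇒ local minimum.
The local maximum is g(-1) = 11/3.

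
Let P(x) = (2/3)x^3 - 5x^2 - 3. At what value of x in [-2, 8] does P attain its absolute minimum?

5

Differentiating, P'(x) = 2x^2 - 10x; which vanishes at x = 0 and x = 5.
Evaluating at the critical points and endpoints: P(-2) = -85/3,  P(0) = -3,  P(5) = -134/3,  P(8) = 55/3.
So the minimum is P(5) = -134/3.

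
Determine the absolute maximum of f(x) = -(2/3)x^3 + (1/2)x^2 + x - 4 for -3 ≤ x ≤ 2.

31/2

Differentiating, f'(x) = -2x^2 + x + 1; which vanishes at x = -1/2 and x = 1.
Evaluating at the critical points and endpoints: f(-3) = 31/2, f(-1/2) = -103/24, f(1) = -19/6, f(2) = -16/3.
The maximum over the interval is 31/2, attained at x = -3.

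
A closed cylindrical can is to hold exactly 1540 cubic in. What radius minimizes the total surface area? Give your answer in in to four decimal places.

6.2582

With radius r and height h, πr²h = 1540 so h = 1540/(πr²), and S(r) = 2πr² + 2πrh = 2πr² + 2·1540/r.
S'(r) = 4πr − 2·1540/r² = 0 ⇒ r³ = 1540/(2π), so r ≈ 6.2582 and h = 2r ≈ 12.5163.
S''(r) = 4π + 4·1540/r³ > 0, so this is the minimum; S ≈ 738.2357.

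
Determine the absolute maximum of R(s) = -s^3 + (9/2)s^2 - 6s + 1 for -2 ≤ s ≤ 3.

R'(s) = -3s^2 + 9s - 6, which vanishes at s = 1 and s = 2.
Candidates: R(-2) = 39,  R(1) = -3/2,  R(2) = -1,  R(3) = -7/2.
Hence the absolute maximum is 39 at s = -2.

39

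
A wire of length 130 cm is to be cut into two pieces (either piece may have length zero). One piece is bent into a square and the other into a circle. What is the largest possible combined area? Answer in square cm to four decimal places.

1344.8593

Let x be the length used for the square. Square side x/4; circle radius (130−x)/(2π).
A(x) = (x/4)² + π·((130−x)/(2π))² = x²/16 + (130−x)²/(4π) for 0 ≤ x ≤ 130. A'(x) = x/8 − (130−x)/(2π) = 0 gives x = 4·130/(π+4) ≈ 72.8129.
A'' > 0, so the interior critical point is a minimum; the maximum is at an endpoint. A(0) = 1344.8593 and A(130) = 1056.2500, so the largest area is 1344.8593.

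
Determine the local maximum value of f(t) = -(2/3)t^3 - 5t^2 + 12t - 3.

10/3

Critical points: f'(t) = -2t^2 - 10t + 12 vanishes at t = -6, 1.
Second-derivative test with f''(t) = -4t - 10: f''(-6) = 14 > 0 ⇒ local minimum; f''(1) = -14 < 0 ⇒ local maximum.
Thus f has its local maximum at t = 1, with value 10/3.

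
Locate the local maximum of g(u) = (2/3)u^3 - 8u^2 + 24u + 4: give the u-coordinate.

Critical points: g'(u) = 2u^2 - 16u + 24 vanishes at u = 2, 6.
Since g''(u) = 4u - 16, we get g''(2) = -8 < 0 ⇒ local maximum; g''(6) = 8 > 0 ⇒ local minimum.
So the local maximum value is g(2) = 76/3.

2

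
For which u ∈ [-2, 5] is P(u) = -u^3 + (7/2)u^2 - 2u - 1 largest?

-2

P'(u) = -3u^2 + 7u - 2, which vanishes at u = 1/3 and u = 2.
Compare values at every candidate in [-2, 5]: P(-2) = 25,  P(1/3) = -71/54,  P(2) = 1,  P(5) = -97/2.
So the maximum is P(-2) = 25.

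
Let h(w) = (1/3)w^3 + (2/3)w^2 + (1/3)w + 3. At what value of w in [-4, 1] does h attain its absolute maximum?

Differentiating, h'(w) = w^2 + (4/3)w + 1/3; which vanishes at w = -1 and w = -1/3.
Evaluating at the critical points and endpoints: h(-4) = -9, h(-1) = 3, h(-1/3) = 239/81, h(1) = 13/3.
So the maximum is h(1) = 13/3.

1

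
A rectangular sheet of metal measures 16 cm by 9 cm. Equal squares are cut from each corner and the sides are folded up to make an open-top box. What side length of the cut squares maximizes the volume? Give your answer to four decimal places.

1.8513

With cut size x, the volume is V(x) = x(16 − 2x)(9 − 2x) for 0 < x < 4.5.
V'(x) = 12x^2 − 100x + 144. Setting V'(x) = 0 gives x ≈ 1.8513 (the root in (0, 4.5)).
V''(x) = 24x − 100 is negative there, so this is the maximum; V ≈ 120.6015.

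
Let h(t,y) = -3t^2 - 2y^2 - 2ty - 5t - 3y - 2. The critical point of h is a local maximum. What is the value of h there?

7/20

∂h/∂t = -6t - 2y - 5 = 0 and ∂h/∂y = -2t - 4y - 3 = 0, so (t, y) = (-7/10, -2/5).
The Hessian has h_{tt} = -6, h_{yy} = -4, h_{ty} = -2, giving D = 20 > 0 with h_{tt} < 0, so the point is a local maximum.
h(-7/10, -2/5) = 7/20.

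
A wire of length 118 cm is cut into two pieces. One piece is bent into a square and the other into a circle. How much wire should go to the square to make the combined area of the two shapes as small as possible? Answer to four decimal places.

66.0917

Let x be the length used for the square. Square side x/4; circle radius (118−x)/(2π).
A(x) = (x/4)² + π·((118−x)/(2π))² = x²/16 + (118−x)²/(4π) for 0 ≤ x ≤ 118. A'(x) = x/8 − (118−x)/(2π) = 0 gives x = 4·118/(π+4) ≈ 66.0917.
A'' = 1/8 + 1/(2π) > 0, so this gives the minimum combined area; x ≈ 66.0917 cm to the square.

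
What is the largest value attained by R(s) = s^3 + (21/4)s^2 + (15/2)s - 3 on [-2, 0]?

-3

R'(s) = 3s^2 + (21/2)s + 15/2, whose only zero in [-2, 0] is s = -1.
Evaluating at the critical points and endpoints: R(-2) = -5, R(-1) = -25/4, R(0) = -3.
The maximum over the interval is -3, attained at s = 0.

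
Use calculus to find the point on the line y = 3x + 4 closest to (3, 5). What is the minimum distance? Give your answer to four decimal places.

Minimize D(x)^2 = (x - 3)^2 + (3x - 1)^2.
d/dx[D^2] = 2(x - 3) + 2·3·(3x - 1) = 0 ⇒ x = 3/5.
Then y = 29/5 and the distance is √(32/5) ≈ 2.5298.

2.5298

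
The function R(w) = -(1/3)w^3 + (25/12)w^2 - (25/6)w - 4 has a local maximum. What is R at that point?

R'(w) = -w^2 + (25/6)w - 25/6 = 0 at w = 5/3, 5/2.
Since R''(w) = -2w + 25/6, we get R''(5/3) = 5/6 > 0 ⇒ local minimum; R''(5/2) = -5/6 < 0 ⇒ local maximum.
So the local maximum value is R(5/2) = -317/48.

-317/48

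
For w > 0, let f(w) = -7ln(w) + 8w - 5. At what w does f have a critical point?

7/8

f'(w) = -7/w + 8 = 0 gives w = 7/8.
f''(w) = 7/w², which is positive for w > 0, so this is a local minimum.
f(7/8) = -7·ln(7/8) + 7 - 5 ≈ 2.9347.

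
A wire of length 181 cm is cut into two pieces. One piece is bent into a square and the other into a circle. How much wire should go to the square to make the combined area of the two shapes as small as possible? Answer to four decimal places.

101.3779

Let x be the length used for the square. Square side x/4; circle radius (181−x)/(2π).
A(x) = (x/4)² + π·((181−x)/(2π))² = x²/16 + (181−x)²/(4π) for 0 ≤ x ≤ 181. A'(x) = x/8 − (181−x)/(2π) = 0 gives x = 4·181/(π+4) ≈ 101.3779.
A'' = 1/8 + 1/(2π) > 0, so this gives the minimum combined area; x ≈ 101.3779 cm to the square.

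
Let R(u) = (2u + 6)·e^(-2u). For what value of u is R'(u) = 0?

-5/2

By the product rule, R'(u) = (-4u - 10)·e^(-2u). Since e^(-2u) > 0, the only critical point is u = -5/2.
R''(-5/2) has the same sign as -4 < 0, so this is a local maximum.
R(-5/2) = (1)·e^(5) ≈ 148.4132.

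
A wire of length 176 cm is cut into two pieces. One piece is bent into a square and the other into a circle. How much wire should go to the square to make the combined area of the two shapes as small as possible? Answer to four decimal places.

Let x be the length used for the square. Square side x/4; circle radius (176−x)/(2π).
A(x) = (x/4)² + π·((176−x)/(2π))² = x²/16 + (176−x)²/(4π) for 0 ≤ x ≤ 176. A'(x) = x/8 − (176−x)/(2π) = 0 gives x = 4·176/(π+4) ≈ 98.5775.
A'' = 1/8 + 1/(2π) > 0, so this gives the minimum combined area; x ≈ 98.5775 cm to the square.

98.5775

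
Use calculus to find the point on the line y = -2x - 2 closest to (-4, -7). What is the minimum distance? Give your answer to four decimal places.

Minimize D(x)^2 = (x + 4)^2 + (-2x + 5)^2.
d/dx[D^2] = 2(x + 4) + 2·(-2)·(-2x + 5) = 0 ⇒ x = 6/5.
Then y = -22/5 and the distance is √(169/5) ≈ 5.8138.

5.8138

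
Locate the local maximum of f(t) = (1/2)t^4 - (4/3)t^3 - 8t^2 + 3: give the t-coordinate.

Critical points: f'(t) = 2t^3 - 4t^2 - 16t vanishes at t = -2, 0, 4.
f''(t) = 6t^2 - 8t - 16. f''(-2) = 24 > 0 ⇒ local minimum; f''(0) = -16 < 0 ⇒ local maximum; f''(4) = 48 > 0 ⇒ local minimum.
Thus f has its local maximum at t = 0, with value 3.

0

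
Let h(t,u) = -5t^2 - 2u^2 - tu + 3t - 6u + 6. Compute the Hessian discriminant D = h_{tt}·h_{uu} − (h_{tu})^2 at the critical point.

39

∂h/∂t = -10t - u + 3 = 0 and ∂h/∂u = -t - 4u - 6 = 0, so (t, u) = (6/13, -21/13).
The Hessian has h_{tt} = -10, h_{uu} = -4, h_{tu} = -1, giving D = 39 > 0 with h_{tt} < 0, so the point is a local maximum.
D = (-10)·(-4) − (-1)^2 = 39.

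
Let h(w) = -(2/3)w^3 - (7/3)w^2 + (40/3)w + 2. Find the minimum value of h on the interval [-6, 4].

-46

h'(w) = -2w^2 - (14/3)w + 40/3, which vanishes at w = -4 and w = 5/3.
Compare values at every candidate in [-6, 4]: h(-6) = -18; h(-4) = -46; h(5/3) = 1187/81; h(4) = -74/3.
Hence the absolute minimum is -46 at w = -4.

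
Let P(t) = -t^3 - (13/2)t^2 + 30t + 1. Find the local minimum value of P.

P'(t) = -3t^2 - 13t + 30 = 0 at t = -6, 5/3.
Second-derivative test with P''(t) = -6t - 13: P''(-6) = 23 > 0 ⇒ local minimum; P''(5/3) = -23 < 0 ⇒ local maximum.
Thus P has its local minimum at t = -6, with value -197.

-197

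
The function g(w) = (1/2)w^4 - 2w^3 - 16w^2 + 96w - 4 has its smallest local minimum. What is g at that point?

-388

g'(w) = 2w^3 - 6w^2 - 32w + 96. Setting g'(w) = 0 gives w ∈ {-4, 3, 4}.
Since g''(w) = 6w^2 - 12w - 32, we get g''(-4) = 112 > 0 ⇒ local minimum; g''(3) = -14 < 0 ⇒ local maximum; g''(4) = 16 > 0 ⇒ local minimum.
The smallest local minimum is g(-4) = -388.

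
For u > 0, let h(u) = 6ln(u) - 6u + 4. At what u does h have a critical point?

h'(u) = 6/u − 6 = 0 gives u = 1.
h''(u) = -6/u², which is negative for u > 0, so this is a local maximum.
h(1) = 6·ln(1) - 6 + 4 ≈ -2.0000.

1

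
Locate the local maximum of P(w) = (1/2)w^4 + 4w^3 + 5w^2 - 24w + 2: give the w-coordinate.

-3

P'(w) = 2w^3 + 12w^2 + 10w - 24 = 0 at w = -4, -3, 1.
Second-derivative test with P''(w) = 6w^2 + 24w + 10: P''(-4) = 10 > 0 ⇒ local minimum; P''(-3) = -8 < 0 ⇒ local maximum; P''(1) = 40 > 0 ⇒ local minimum.
The local maximum is P(-3) = 103/2.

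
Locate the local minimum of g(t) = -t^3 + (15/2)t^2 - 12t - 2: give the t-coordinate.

Critical points: g'(t) = -3t^2 + 15t - 12 vanishes at t = 1, 4.
g''(t) = -6t + 15. g''(1) = 9 > 0 ⇒ local minimum; g''(4) = -9 < 0 ⇒ local maximum.
So the local minimum value is g(1) = -15/2.

1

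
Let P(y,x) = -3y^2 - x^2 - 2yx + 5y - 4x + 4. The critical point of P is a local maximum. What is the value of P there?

145/8

∂P/∂y = -6y - 2x + 5 = 0 and ∂P/∂x = -2y - 2x - 4 = 0, so (y, x) = (9/4, -17/4).
The Hessian has P_{yy} = -6, P_{xx} = -2, P_{yx} = -2, giving D = 8 > 0 with P_{yy} < 0, so the point is a local maximum.
P(9/4, -17/4) = 145/8.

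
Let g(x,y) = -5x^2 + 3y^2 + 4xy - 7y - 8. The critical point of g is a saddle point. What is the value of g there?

-853/76

∂g/∂x = -10x + 4y = 0 and ∂g/∂y = 4x + 6y - 7 = 0, so (x, y) = (7/19, 35/38).
The Hessian has g_{xx} = -10, g_{yy} = 6, g_{xy} = 4, giving D = -76 < 0, so the point is a saddle point.
g(7/19, 35/38) = -853/76.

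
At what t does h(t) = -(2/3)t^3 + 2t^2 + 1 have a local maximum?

2

h'(t) = -2t^2 + 4t. Setting h'(t) = 0 gives t ∈ {0, 2}.
h''(t) = -4t + 4. h''(0) = 4 > 0 ⇒ local minimum; h''(2) = -4 < 0 ⇒ local maximum.
So the local maximum value is h(2) = 11/3.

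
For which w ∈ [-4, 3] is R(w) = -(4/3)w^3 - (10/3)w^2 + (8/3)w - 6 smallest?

The derivative is -4w^2 - (20/3)w + 8/3, which vanishes at w = -2 and w = 1/3.
Evaluating at the critical points and endpoints: R(-4) = 46/3; R(-2) = -14; R(1/3) = -448/81; R(3) = -64.
So the minimum is R(3) = -64.

3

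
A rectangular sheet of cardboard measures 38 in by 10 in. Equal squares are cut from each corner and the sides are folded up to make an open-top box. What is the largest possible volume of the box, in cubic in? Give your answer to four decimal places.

414.8409

With cut size x, the volume is V(x) = x(38 − 2x)(10 − 2x) for 0 < x < 5.
V'(x) = 12x^2 − 192x + 380. Setting V'(x) = 0 gives x ≈ 2.3138 (the root in (0, 5)).
V''(x) = 24x − 192 is negative there, so this is the maximum; V ≈ 414.8409.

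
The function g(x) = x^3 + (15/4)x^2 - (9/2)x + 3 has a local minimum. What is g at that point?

g'(x) = 3x^2 + (15/2)x - 9/2. Setting g'(x) = 0 gives x ∈ {-3, 1/2}.
Since g''(x) = 6x + 15/2, we get g''(-3) = -21/2 < 0 ⇒ local maximum; g''(1/2) = 21/2 > 0 ⇒ local minimum.
Thus g has its local minimum at x = 1/2, with value 29/16.

29/16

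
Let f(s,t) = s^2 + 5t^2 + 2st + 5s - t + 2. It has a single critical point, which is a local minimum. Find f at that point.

∂f/∂s = 2s + 2t + 5 = 0 and ∂f/∂t = 2s + 10t - 1 = 0, so (s, t) = (-13/4, 3/4).
The Hessian has f_{ss} = 2, f_{tt} = 10, f_{st} = 2, giving D = 16 > 0 with f_{ss} > 0, so the point is a local minimum.
f(-13/4, 3/4) = -13/2.

-13/2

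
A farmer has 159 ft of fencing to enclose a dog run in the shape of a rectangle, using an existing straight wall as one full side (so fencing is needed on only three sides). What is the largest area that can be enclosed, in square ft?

Let the sides perpendicular to the wall have length x and the parallel side y, so 2x + y = 159 and the area is A = xy = x(159 − 2x).
A'(x) = 159 − 4x = 0 gives x = 159/4, and A''(x) = −4 < 0 confirms a maximum.
Then y = 159 − 2·159/4 = 159/2 and A = 25281/8.

25281/8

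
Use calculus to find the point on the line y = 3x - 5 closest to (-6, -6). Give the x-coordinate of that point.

-9/10

Minimize D(x)^2 = (x + 6)^2 + (3x + 1)^2.
d/dx[D^2] = 2(x + 6) + 2·3·(3x + 1) = 0 ⇒ x = -9/10.
Then y = -77/10 and the distance is √(289/10) ≈ 5.3759.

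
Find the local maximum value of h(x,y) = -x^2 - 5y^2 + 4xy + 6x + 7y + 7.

∂h/∂x = -2x + 4y + 6 = 0 and ∂h/∂y = 4x - 10y + 7 = 0, so (x, y) = (22, 19/2).
The Hessian has h_{xx} = -2, h_{yy} = -10, h_{xy} = 4, giving D = 4 > 0 with h_{xx} < 0, so the point is a local maximum.
h(22, 19/2) = 425/4.

425/4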